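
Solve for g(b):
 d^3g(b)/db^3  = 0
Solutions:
 g(b) = C1 + C2*b + C3*b^2


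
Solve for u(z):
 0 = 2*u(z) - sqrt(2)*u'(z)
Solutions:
 u(z) = C1*exp(sqrt(2)*z)


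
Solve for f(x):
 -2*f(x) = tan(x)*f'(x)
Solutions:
 f(x) = C1/sin(x)^2


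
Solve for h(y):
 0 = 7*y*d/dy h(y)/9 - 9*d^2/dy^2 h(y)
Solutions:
 h(y) = C1 + C2*erfi(sqrt(14)*y/18)


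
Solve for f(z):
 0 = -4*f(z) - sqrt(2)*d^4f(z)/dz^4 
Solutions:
 f(z) = (C1*sin(2^(7/8)*z/2) + C2*cos(2^(7/8)*z/2))*exp(-2^(7/8)*z/2) + (C3*sin(2^(7/8)*z/2) + C4*cos(2^(7/8)*z/2))*exp(2^(7/8)*z/2)


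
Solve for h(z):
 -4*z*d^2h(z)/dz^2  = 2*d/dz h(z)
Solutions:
 h(z) = C1 + C2*sqrt(z)


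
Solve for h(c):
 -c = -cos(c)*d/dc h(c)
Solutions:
 h(c) = C1 + Integral(c/cos(c), c)


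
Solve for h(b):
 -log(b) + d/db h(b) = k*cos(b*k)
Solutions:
 h(b) = C1 + b*log(b) - b + k*Piecewise((sin(b*k)/k, Ne(k, 0)), (b, True))


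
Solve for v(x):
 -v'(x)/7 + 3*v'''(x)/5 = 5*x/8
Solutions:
 v(x) = C1 + C2*exp(-sqrt(105)*x/21) + C3*exp(sqrt(105)*x/21) - 35*x^2/16


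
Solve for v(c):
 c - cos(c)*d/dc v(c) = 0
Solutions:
 v(c) = C1 + Integral(c/cos(c), c)


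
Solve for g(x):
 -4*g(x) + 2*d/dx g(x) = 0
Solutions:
 g(x) = C1*exp(2*x)


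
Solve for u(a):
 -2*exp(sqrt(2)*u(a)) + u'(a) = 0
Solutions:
 u(a) = sqrt(2)*(2*log(-1/(C1 + 2*a)) - log(2))/4


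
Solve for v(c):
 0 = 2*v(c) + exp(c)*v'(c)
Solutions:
 v(c) = C1*exp(2*exp(-c))


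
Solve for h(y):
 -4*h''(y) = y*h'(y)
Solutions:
 h(y) = C1 + C2*erf(sqrt(2)*y/4)


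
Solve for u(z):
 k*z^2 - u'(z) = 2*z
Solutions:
 u(z) = C1 + k*z^3/3 - z^2


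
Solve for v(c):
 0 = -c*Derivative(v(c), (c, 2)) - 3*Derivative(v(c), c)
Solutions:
 v(c) = C1 + C2/c^2


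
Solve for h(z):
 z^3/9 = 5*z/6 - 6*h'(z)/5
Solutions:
 h(z) = C1 - 5*z^4/216 + 25*z^2/72


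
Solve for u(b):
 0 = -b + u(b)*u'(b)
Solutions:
 u(b) = -sqrt(C1 + b^2)
 u(b) = sqrt(C1 + b^2)


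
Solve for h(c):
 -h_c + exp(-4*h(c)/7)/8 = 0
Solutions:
 h(c) = 7*log(-I*(C1 + c/14)^(1/4))
 h(c) = 7*log(I*(C1 + c/14)^(1/4))
 h(c) = 7*log(-(C1 + c/14)^(1/4))
 h(c) = 7*log(C1 + c/14)/4


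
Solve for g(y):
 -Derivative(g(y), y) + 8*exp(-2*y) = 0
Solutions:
 g(y) = C1 - 4*exp(-2*y)


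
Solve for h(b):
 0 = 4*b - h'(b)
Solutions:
 h(b) = C1 + 2*b^2


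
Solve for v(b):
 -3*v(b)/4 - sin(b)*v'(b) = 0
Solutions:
 v(b) = C1*(cos(b) + 1)^(3/8)/(cos(b) - 1)^(3/8)


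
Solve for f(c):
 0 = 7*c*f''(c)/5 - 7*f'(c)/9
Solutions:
 f(c) = C1 + C2*c^(14/9)


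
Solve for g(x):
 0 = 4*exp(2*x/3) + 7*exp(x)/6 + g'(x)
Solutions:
 g(x) = C1 - 6*exp(2*x/3) - 7*exp(x)/6


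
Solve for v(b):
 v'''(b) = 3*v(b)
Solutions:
 v(b) = C3*exp(3^(1/3)*b) + (C1*sin(3^(5/6)*b/2) + C2*cos(3^(5/6)*b/2))*exp(-3^(1/3)*b/2)


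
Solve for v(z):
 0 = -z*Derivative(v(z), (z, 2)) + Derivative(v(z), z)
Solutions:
 v(z) = C1 + C2*z^2


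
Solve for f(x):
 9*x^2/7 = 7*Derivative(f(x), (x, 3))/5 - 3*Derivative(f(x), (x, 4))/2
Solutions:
 f(x) = C1 + C2*x + C3*x^2 + C4*exp(14*x/15) + 3*x^5/196 + 225*x^4/2744 + 3375*x^3/9604


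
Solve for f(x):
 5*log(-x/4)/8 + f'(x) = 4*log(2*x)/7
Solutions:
 f(x) = C1 - 3*x*log(x)/56 + x*(3 + 102*log(2) - 35*I*pi)/56


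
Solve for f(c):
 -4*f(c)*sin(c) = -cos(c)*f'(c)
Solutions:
 f(c) = C1/cos(c)^4


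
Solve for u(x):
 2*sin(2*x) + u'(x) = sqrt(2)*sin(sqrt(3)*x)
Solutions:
 u(x) = C1 + cos(2*x) - sqrt(6)*cos(sqrt(3)*x)/3


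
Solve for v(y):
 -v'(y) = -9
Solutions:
 v(y) = C1 + 9*y


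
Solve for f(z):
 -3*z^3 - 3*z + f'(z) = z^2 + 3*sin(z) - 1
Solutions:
 f(z) = C1 + 3*z^4/4 + z^3/3 + 3*z^2/2 - z - 3*cos(z)


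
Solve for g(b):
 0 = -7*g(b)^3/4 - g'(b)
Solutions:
 g(b) = -sqrt(2)*sqrt(-1/(C1 - 7*b))
 g(b) = sqrt(2)*sqrt(-1/(C1 - 7*b))


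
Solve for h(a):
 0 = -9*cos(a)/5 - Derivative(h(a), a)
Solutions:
 h(a) = C1 - 9*sin(a)/5


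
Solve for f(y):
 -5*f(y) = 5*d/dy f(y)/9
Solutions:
 f(y) = C1*exp(-9*y)


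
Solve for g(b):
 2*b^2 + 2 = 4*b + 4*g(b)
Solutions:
 g(b) = b^2/2 - b + 1/2


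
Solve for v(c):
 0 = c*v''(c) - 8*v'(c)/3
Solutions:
 v(c) = C1 + C2*c^(11/3)


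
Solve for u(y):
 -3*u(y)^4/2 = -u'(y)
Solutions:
 u(y) = 2^(1/3)*(-1/(C1 + 9*y))^(1/3)
 u(y) = 2^(1/3)*(-1/(C1 + 3*y))^(1/3)*(-3^(2/3) - 3*3^(1/6)*I)/6
 u(y) = 2^(1/3)*(-1/(C1 + 3*y))^(1/3)*(-3^(2/3) + 3*3^(1/6)*I)/6


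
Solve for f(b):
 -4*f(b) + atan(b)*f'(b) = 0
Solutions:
 f(b) = C1*exp(4*Integral(1/atan(b), b))


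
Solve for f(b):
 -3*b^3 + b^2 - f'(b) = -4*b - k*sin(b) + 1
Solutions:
 f(b) = C1 - 3*b^4/4 + b^3/3 + 2*b^2 - b - k*cos(b)


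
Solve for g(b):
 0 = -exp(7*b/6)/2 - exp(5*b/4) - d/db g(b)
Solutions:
 g(b) = C1 - 3*exp(7*b/6)/7 - 4*exp(5*b/4)/5


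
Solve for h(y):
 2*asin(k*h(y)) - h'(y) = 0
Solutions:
 Integral(1/asin(_y*k), (_y, h(y))) = C1 + 2*y


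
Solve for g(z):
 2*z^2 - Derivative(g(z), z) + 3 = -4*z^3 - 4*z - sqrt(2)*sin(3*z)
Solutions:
 g(z) = C1 + z^4 + 2*z^3/3 + 2*z^2 + 3*z - sqrt(2)*cos(3*z)/3


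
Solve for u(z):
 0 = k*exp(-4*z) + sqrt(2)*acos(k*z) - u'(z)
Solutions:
 u(z) = C1 - Piecewise((k*exp(-4*z)/4 - sqrt(2)*z*acos(k*z) + sqrt(2)*sqrt(-k^2*z^2 + 1)/k, Ne(k, 0)), (-sqrt(2)*pi*z/2, True))


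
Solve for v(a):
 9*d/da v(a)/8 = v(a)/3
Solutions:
 v(a) = C1*exp(8*a/27)


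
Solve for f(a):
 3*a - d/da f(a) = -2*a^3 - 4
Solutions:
 f(a) = C1 + a^4/2 + 3*a^2/2 + 4*a


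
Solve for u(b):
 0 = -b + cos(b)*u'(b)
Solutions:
 u(b) = C1 + Integral(b/cos(b), b)


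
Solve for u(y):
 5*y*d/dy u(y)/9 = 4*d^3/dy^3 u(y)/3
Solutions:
 u(y) = C1 + Integral(C2*airyai(90^(1/3)*y/6) + C3*airybi(90^(1/3)*y/6), y)


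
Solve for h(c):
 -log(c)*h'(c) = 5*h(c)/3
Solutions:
 h(c) = C1*exp(-5*li(c)/3)


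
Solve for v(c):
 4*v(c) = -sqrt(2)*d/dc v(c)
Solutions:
 v(c) = C1*exp(-2*sqrt(2)*c)


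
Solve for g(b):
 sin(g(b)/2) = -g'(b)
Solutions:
 g(b) = -2*acos((-C1 - exp(b))/(C1 - exp(b))) + 4*pi
 g(b) = 2*acos((-C1 - exp(b))/(C1 - exp(b)))


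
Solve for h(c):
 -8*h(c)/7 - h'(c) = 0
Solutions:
 h(c) = C1*exp(-8*c/7)


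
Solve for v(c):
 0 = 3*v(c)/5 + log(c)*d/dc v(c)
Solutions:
 v(c) = C1*exp(-3*li(c)/5)


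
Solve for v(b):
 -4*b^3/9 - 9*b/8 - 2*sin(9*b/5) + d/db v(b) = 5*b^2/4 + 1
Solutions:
 v(b) = C1 + b^4/9 + 5*b^3/12 + 9*b^2/16 + b - 10*cos(9*b/5)/9


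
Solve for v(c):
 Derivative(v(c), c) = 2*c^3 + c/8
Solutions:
 v(c) = C1 + c^4/2 + c^2/16


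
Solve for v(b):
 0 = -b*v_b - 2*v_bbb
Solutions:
 v(b) = C1 + Integral(C2*airyai(-2^(2/3)*b/2) + C3*airybi(-2^(2/3)*b/2), b)


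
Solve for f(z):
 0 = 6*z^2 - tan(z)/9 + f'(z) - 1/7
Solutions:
 f(z) = C1 - 2*z^3 + z/7 - log(cos(z))/9


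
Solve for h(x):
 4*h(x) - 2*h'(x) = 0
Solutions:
 h(x) = C1*exp(2*x)


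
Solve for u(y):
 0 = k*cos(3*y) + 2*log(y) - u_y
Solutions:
 u(y) = C1 + k*sin(3*y)/3 + 2*y*log(y) - 2*y


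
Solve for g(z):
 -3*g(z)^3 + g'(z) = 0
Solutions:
 g(z) = -sqrt(2)*sqrt(-1/(C1 + 3*z))/2
 g(z) = sqrt(2)*sqrt(-1/(C1 + 3*z))/2


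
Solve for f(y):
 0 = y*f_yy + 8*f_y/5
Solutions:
 f(y) = C1 + C2/y^(3/5)


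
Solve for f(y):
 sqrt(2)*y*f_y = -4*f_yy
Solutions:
 f(y) = C1 + C2*erf(2^(3/4)*y/4)


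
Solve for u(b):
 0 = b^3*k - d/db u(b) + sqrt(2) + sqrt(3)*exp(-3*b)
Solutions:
 u(b) = C1 + b^4*k/4 + sqrt(2)*b - sqrt(3)*exp(-3*b)/3


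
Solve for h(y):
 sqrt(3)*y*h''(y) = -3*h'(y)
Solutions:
 h(y) = C1 + C2*y^(1 - sqrt(3))


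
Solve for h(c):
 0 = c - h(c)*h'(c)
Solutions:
 h(c) = -sqrt(C1 + c^2)
 h(c) = sqrt(C1 + c^2)


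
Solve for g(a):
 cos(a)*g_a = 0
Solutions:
 g(a) = C1


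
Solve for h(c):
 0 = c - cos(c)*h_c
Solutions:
 h(c) = C1 + Integral(c/cos(c), c)


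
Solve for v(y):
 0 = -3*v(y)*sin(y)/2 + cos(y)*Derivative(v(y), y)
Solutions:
 v(y) = C1/cos(y)^(3/2)


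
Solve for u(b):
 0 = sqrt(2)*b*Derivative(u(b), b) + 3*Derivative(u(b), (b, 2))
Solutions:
 u(b) = C1 + C2*erf(2^(3/4)*sqrt(3)*b/6)


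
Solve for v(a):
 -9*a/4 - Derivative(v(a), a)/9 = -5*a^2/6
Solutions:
 v(a) = C1 + 5*a^3/2 - 81*a^2/8


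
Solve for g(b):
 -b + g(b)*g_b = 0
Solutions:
 g(b) = -sqrt(C1 + b^2)
 g(b) = sqrt(C1 + b^2)


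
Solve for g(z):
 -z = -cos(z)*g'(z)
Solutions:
 g(z) = C1 + Integral(z/cos(z), z)


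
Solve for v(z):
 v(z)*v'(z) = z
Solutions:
 v(z) = -sqrt(C1 + z^2)
 v(z) = sqrt(C1 + z^2)


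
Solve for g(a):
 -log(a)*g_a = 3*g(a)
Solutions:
 g(a) = C1*exp(-3*li(a))


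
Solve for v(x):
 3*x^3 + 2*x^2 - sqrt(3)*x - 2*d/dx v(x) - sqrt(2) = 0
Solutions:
 v(x) = C1 + 3*x^4/8 + x^3/3 - sqrt(3)*x^2/4 - sqrt(2)*x/2


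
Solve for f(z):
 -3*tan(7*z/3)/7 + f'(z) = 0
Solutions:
 f(z) = C1 - 9*log(cos(7*z/3))/49


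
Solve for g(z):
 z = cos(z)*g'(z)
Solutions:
 g(z) = C1 + Integral(z/cos(z), z)


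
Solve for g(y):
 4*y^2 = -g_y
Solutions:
 g(y) = C1 - 4*y^3/3


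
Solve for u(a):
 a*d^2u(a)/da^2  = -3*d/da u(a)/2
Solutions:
 u(a) = C1 + C2/sqrt(a)


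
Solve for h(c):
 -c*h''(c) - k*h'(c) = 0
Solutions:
 h(c) = C1 + c^(1 - re(k))*(C2*sin(log(c)*Abs(im(k))) + C3*cos(log(c)*im(k)))


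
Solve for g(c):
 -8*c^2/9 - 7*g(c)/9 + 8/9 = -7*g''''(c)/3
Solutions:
 g(c) = C1*exp(-3^(3/4)*c/3) + C2*exp(3^(3/4)*c/3) + C3*sin(3^(3/4)*c/3) + C4*cos(3^(3/4)*c/3) - 8*c^2/7 + 8/7


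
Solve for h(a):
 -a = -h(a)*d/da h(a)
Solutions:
 h(a) = -sqrt(C1 + a^2)
 h(a) = sqrt(C1 + a^2)


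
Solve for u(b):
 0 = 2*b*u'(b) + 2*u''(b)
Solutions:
 u(b) = C1 + C2*erf(sqrt(2)*b/2)


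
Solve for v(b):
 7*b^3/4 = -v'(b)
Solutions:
 v(b) = C1 - 7*b^4/16


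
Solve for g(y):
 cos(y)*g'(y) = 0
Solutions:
 g(y) = C1


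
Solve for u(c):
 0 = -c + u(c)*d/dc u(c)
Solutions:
 u(c) = -sqrt(C1 + c^2)
 u(c) = sqrt(C1 + c^2)


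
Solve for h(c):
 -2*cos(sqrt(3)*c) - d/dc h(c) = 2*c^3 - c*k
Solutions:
 h(c) = C1 - c^4/2 + c^2*k/2 - 2*sqrt(3)*sin(sqrt(3)*c)/3


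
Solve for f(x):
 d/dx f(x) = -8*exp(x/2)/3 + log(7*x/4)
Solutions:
 f(x) = C1 + x*log(x) + x*(-2*log(2) - 1 + log(7)) - 16*exp(x/2)/3


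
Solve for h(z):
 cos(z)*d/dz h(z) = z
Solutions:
 h(z) = C1 + Integral(z/cos(z), z)


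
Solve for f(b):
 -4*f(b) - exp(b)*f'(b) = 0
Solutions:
 f(b) = C1*exp(4*exp(-b))


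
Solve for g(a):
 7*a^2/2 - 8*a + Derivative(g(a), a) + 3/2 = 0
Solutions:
 g(a) = C1 - 7*a^3/6 + 4*a^2 - 3*a/2


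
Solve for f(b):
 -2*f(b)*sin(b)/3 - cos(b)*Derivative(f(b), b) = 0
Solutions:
 f(b) = C1*cos(b)^(2/3)


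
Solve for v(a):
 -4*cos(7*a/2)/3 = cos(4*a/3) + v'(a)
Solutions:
 v(a) = C1 - 3*sin(4*a/3)/4 - 8*sin(7*a/2)/21


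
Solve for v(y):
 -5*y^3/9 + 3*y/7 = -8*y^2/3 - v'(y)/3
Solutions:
 v(y) = C1 + 5*y^4/12 - 8*y^3/3 - 9*y^2/14


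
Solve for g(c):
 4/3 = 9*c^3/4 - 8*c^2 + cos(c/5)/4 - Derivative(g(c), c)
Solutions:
 g(c) = C1 + 9*c^4/16 - 8*c^3/3 - 4*c/3 + 5*sin(c/5)/4


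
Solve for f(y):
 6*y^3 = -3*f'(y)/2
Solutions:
 f(y) = C1 - y^4


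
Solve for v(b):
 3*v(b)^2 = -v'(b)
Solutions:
 v(b) = 1/(C1 + 3*b)


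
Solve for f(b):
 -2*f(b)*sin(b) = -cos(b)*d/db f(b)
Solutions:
 f(b) = C1/cos(b)^2


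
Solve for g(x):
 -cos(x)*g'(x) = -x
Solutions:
 g(x) = C1 + Integral(x/cos(x), x)


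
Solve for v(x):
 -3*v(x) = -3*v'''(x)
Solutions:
 v(x) = C3*exp(x) + (C1*sin(sqrt(3)*x/2) + C2*cos(sqrt(3)*x/2))*exp(-x/2)


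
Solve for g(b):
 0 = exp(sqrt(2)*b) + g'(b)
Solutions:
 g(b) = C1 - sqrt(2)*exp(sqrt(2)*b)/2


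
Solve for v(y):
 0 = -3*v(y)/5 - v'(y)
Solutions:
 v(y) = C1*exp(-3*y/5)


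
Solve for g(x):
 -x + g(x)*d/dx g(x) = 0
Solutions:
 g(x) = -sqrt(C1 + x^2)
 g(x) = sqrt(C1 + x^2)


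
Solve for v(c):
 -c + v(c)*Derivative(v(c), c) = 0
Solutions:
 v(c) = -sqrt(C1 + c^2)
 v(c) = sqrt(C1 + c^2)


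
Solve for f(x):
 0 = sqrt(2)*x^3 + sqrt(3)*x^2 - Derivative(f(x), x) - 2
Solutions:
 f(x) = C1 + sqrt(2)*x^4/4 + sqrt(3)*x^3/3 - 2*x


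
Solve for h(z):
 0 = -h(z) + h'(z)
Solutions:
 h(z) = C1*exp(z)


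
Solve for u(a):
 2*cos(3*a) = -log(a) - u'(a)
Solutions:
 u(a) = C1 - a*log(a) + a - 2*sin(3*a)/3


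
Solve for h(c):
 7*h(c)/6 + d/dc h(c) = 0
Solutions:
 h(c) = C1*exp(-7*c/6)


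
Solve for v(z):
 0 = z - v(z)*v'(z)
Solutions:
 v(z) = -sqrt(C1 + z^2)
 v(z) = sqrt(C1 + z^2)


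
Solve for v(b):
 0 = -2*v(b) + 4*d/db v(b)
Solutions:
 v(b) = C1*exp(b/2)


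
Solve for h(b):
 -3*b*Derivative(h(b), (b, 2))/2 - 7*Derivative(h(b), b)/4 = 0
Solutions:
 h(b) = C1 + C2/b^(1/6)


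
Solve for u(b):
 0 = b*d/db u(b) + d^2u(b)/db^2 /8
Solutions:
 u(b) = C1 + C2*erf(2*b)


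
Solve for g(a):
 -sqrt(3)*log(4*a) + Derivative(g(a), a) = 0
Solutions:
 g(a) = C1 + sqrt(3)*a*log(a) - sqrt(3)*a + 2*sqrt(3)*a*log(2)


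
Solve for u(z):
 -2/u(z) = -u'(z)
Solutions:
 u(z) = -sqrt(C1 + 4*z)
 u(z) = sqrt(C1 + 4*z)


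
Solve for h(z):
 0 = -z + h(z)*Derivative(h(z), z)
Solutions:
 h(z) = -sqrt(C1 + z^2)
 h(z) = sqrt(C1 + z^2)


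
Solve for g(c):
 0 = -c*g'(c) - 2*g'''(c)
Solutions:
 g(c) = C1 + Integral(C2*airyai(-2^(2/3)*c/2) + C3*airybi(-2^(2/3)*c/2), c)


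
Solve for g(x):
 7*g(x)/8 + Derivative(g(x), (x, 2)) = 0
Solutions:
 g(x) = C1*sin(sqrt(14)*x/4) + C2*cos(sqrt(14)*x/4)


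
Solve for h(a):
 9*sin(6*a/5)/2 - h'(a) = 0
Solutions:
 h(a) = C1 - 15*cos(6*a/5)/4


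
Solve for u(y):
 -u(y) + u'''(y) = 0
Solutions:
 u(y) = C3*exp(y) + (C1*sin(sqrt(3)*y/2) + C2*cos(sqrt(3)*y/2))*exp(-y/2)


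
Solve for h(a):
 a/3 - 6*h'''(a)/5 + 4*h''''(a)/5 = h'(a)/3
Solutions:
 h(a) = C1 + C2*exp(a*(-3^(2/3)*(sqrt(55) + 8)^(1/3) - 3*3^(1/3)/(sqrt(55) + 8)^(1/3) + 6)/12)*sin(3^(1/6)*a*(-(sqrt(55) + 8)^(1/3) + 3^(2/3)/(sqrt(55) + 8)^(1/3))/4) + C3*exp(a*(-3^(2/3)*(sqrt(55) + 8)^(1/3) - 3*3^(1/3)/(sqrt(55) + 8)^(1/3) + 6)/12)*cos(3^(1/6)*a*(-(sqrt(55) + 8)^(1/3) + 3^(2/3)/(sqrt(55) + 8)^(1/3))/4) + C4*exp(a*(3*3^(1/3)/(sqrt(55) + 8)^(1/3) + 3 + 3^(2/3)*(sqrt(55) + 8)^(1/3))/6) + a^2/2


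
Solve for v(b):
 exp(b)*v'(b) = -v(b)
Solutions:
 v(b) = C1*exp(exp(-b))


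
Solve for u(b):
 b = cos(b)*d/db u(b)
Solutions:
 u(b) = C1 + Integral(b/cos(b), b)


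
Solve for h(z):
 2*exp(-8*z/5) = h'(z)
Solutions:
 h(z) = C1 - 5*exp(-8*z/5)/4


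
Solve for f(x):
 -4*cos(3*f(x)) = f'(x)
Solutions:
 f(x) = -asin((C1 + exp(24*x))/(C1 - exp(24*x)))/3 + pi/3
 f(x) = asin((C1 + exp(24*x))/(C1 - exp(24*x)))/3


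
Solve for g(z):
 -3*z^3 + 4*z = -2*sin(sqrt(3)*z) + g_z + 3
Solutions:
 g(z) = C1 - 3*z^4/4 + 2*z^2 - 3*z - 2*sqrt(3)*cos(sqrt(3)*z)/3


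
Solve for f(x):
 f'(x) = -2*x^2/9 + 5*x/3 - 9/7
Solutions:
 f(x) = C1 - 2*x^3/27 + 5*x^2/6 - 9*x/7


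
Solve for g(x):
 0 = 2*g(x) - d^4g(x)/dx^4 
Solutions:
 g(x) = C1*exp(-2^(1/4)*x) + C2*exp(2^(1/4)*x) + C3*sin(2^(1/4)*x) + C4*cos(2^(1/4)*x)


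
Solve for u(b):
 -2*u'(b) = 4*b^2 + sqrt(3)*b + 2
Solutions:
 u(b) = C1 - 2*b^3/3 - sqrt(3)*b^2/4 - b


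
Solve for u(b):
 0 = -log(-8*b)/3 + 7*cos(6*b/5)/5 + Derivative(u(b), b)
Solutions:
 u(b) = C1 + b*log(-b)/3 - b/3 + b*log(2) - 7*sin(6*b/5)/6


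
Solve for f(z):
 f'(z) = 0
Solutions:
 f(z) = C1


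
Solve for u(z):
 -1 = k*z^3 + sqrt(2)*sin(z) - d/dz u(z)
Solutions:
 u(z) = C1 + k*z^4/4 + z - sqrt(2)*cos(z)


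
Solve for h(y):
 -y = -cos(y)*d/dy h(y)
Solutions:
 h(y) = C1 + Integral(y/cos(y), y)


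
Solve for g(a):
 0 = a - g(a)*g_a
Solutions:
 g(a) = -sqrt(C1 + a^2)
 g(a) = sqrt(C1 + a^2)


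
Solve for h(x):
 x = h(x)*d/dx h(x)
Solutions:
 h(x) = -sqrt(C1 + x^2)
 h(x) = sqrt(C1 + x^2)


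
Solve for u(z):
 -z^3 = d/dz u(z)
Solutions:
 u(z) = C1 - z^4/4


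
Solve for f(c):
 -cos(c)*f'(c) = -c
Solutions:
 f(c) = C1 + Integral(c/cos(c), c)


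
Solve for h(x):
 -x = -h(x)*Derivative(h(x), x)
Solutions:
 h(x) = -sqrt(C1 + x^2)
 h(x) = sqrt(C1 + x^2)


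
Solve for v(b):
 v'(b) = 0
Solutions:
 v(b) = C1


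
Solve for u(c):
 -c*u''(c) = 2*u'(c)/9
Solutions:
 u(c) = C1 + C2*c^(7/9)


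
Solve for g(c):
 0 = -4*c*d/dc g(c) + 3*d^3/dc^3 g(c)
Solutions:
 g(c) = C1 + Integral(C2*airyai(6^(2/3)*c/3) + C3*airybi(6^(2/3)*c/3), c)


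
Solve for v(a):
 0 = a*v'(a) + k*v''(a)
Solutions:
 v(a) = C1 + C2*sqrt(k)*erf(sqrt(2)*a*sqrt(1/k)/2)


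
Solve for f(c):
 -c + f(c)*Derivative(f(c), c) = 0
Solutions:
 f(c) = -sqrt(C1 + c^2)
 f(c) = sqrt(C1 + c^2)


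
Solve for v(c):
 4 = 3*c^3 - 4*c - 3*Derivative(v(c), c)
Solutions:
 v(c) = C1 + c^4/4 - 2*c^2/3 - 4*c/3


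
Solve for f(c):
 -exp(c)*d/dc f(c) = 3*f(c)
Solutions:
 f(c) = C1*exp(3*exp(-c))


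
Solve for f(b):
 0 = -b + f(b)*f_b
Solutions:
 f(b) = -sqrt(C1 + b^2)
 f(b) = sqrt(C1 + b^2)


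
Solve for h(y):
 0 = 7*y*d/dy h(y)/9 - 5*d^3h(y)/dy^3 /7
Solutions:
 h(y) = C1 + Integral(C2*airyai(7^(2/3)*75^(1/3)*y/15) + C3*airybi(7^(2/3)*75^(1/3)*y/15), y)


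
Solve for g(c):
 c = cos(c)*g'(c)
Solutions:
 g(c) = C1 + Integral(c/cos(c), c)


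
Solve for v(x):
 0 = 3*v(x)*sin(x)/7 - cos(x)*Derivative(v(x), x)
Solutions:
 v(x) = C1/cos(x)^(3/7)


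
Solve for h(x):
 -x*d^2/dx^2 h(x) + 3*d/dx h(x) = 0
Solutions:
 h(x) = C1 + C2*x^4


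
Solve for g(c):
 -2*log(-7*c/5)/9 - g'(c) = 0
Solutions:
 g(c) = C1 - 2*c*log(-c)/9 + 2*c*(-log(7) + 1 + log(5))/9


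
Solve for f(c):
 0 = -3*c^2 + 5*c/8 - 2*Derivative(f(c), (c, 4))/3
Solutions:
 f(c) = C1 + C2*c + C3*c^2 + C4*c^3 - c^6/80 + c^5/128


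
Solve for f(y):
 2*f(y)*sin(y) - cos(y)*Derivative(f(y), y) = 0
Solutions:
 f(y) = C1/cos(y)^2


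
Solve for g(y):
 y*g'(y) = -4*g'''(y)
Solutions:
 g(y) = C1 + Integral(C2*airyai(-2^(1/3)*y/2) + C3*airybi(-2^(1/3)*y/2), y)


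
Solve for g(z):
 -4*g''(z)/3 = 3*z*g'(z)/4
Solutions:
 g(z) = C1 + C2*erf(3*sqrt(2)*z/8)


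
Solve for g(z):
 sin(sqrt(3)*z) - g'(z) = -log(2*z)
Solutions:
 g(z) = C1 + z*log(z) - z + z*log(2) - sqrt(3)*cos(sqrt(3)*z)/3


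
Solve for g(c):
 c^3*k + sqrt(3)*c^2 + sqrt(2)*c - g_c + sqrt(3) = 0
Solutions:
 g(c) = C1 + c^4*k/4 + sqrt(3)*c^3/3 + sqrt(2)*c^2/2 + sqrt(3)*c


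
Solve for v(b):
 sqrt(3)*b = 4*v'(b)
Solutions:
 v(b) = C1 + sqrt(3)*b^2/8


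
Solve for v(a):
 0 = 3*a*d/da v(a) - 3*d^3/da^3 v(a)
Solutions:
 v(a) = C1 + Integral(C2*airyai(a) + C3*airybi(a), a)


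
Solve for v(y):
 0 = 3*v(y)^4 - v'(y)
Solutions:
 v(y) = (-1/(C1 + 9*y))^(1/3)
 v(y) = (-1/(C1 + 3*y))^(1/3)*(-3^(2/3) - 3*3^(1/6)*I)/6
 v(y) = (-1/(C1 + 3*y))^(1/3)*(-3^(2/3) + 3*3^(1/6)*I)/6


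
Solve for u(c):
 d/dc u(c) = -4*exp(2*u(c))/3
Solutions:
 u(c) = log(-sqrt(1/(C1 + 4*c))) - log(2) + log(6)/2
 u(c) = log(1/(C1 + 4*c))/2 - log(2) + log(6)/2


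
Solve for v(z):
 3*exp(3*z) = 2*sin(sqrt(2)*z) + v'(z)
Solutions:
 v(z) = C1 + exp(3*z) + sqrt(2)*cos(sqrt(2)*z)


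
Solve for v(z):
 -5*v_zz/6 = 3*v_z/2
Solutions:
 v(z) = C1 + C2*exp(-9*z/5)


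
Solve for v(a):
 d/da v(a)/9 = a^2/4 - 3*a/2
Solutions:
 v(a) = C1 + 3*a^3/4 - 27*a^2/4


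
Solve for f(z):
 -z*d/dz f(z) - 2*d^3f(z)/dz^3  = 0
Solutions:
 f(z) = C1 + Integral(C2*airyai(-2^(2/3)*z/2) + C3*airybi(-2^(2/3)*z/2), z)


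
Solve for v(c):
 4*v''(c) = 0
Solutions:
 v(c) = C1 + C2*c


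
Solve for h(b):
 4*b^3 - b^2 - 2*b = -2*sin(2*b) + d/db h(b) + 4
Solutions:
 h(b) = C1 + b^4 - b^3/3 - b^2 - 4*b - cos(2*b)


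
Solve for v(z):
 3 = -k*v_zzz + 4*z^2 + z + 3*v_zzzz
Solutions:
 v(z) = C1 + C2*z + C3*z^2 + C4*exp(k*z/3) + z^5/(15*k) + z^4*(1/24 + 1/k)/k + z^3*(-1/2 + 1/(2*k) + 12/k^2)/k


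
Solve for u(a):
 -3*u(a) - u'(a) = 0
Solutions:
 u(a) = C1*exp(-3*a)


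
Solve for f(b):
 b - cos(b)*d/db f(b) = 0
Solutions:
 f(b) = C1 + Integral(b/cos(b), b)


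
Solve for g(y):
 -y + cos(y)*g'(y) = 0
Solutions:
 g(y) = C1 + Integral(y/cos(y), y)


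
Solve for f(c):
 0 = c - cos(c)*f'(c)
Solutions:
 f(c) = C1 + Integral(c/cos(c), c)


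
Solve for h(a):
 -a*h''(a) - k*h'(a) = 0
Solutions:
 h(a) = C1 + a^(1 - re(k))*(C2*sin(log(a)*Abs(im(k))) + C3*cos(log(a)*im(k)))


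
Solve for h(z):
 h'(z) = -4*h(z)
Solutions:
 h(z) = C1*exp(-4*z)


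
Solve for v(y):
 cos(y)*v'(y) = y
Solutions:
 v(y) = C1 + Integral(y/cos(y), y)


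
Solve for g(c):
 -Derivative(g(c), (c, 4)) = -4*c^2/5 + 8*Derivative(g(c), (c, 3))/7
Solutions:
 g(c) = C1 + C2*c + C3*c^2 + C4*exp(-8*c/7) + 7*c^5/600 - 49*c^4/960 + 343*c^3/1920


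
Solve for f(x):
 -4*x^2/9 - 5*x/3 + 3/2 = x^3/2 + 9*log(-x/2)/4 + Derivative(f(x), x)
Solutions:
 f(x) = C1 - x^4/8 - 4*x^3/27 - 5*x^2/6 - 9*x*log(-x)/4 + 3*x*(3*log(2) + 5)/4


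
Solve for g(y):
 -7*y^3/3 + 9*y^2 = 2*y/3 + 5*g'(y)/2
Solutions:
 g(y) = C1 - 7*y^4/30 + 6*y^3/5 - 2*y^2/15


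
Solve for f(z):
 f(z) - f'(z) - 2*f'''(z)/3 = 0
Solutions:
 f(z) = C1*exp(2^(1/3)*z*(-(3 + sqrt(11))^(1/3) + 2^(1/3)/(3 + sqrt(11))^(1/3))/4)*sin(2^(1/3)*sqrt(3)*z*(2^(1/3)/(3 + sqrt(11))^(1/3) + (3 + sqrt(11))^(1/3))/4) + C2*exp(2^(1/3)*z*(-(3 + sqrt(11))^(1/3) + 2^(1/3)/(3 + sqrt(11))^(1/3))/4)*cos(2^(1/3)*sqrt(3)*z*(2^(1/3)/(3 + sqrt(11))^(1/3) + (3 + sqrt(11))^(1/3))/4) + C3*exp(-2^(1/3)*z*(-(3 + sqrt(11))^(1/3) + 2^(1/3)/(3 + sqrt(11))^(1/3))/2)


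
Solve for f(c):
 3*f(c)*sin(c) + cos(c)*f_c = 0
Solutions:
 f(c) = C1*cos(c)^3


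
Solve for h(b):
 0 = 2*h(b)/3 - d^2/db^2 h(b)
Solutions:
 h(b) = C1*exp(-sqrt(6)*b/3) + C2*exp(sqrt(6)*b/3)


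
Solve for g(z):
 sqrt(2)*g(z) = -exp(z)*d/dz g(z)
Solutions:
 g(z) = C1*exp(sqrt(2)*exp(-z))


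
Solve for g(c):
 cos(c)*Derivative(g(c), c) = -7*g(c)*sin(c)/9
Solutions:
 g(c) = C1*cos(c)^(7/9)


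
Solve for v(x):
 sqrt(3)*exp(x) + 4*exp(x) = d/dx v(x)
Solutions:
 v(x) = C1 + sqrt(3)*exp(x) + 4*exp(x)


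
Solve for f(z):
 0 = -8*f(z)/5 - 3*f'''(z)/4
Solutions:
 f(z) = C3*exp(-2*30^(2/3)*z/15) + (C1*sin(10^(2/3)*3^(1/6)*z/5) + C2*cos(10^(2/3)*3^(1/6)*z/5))*exp(30^(2/3)*z/15)


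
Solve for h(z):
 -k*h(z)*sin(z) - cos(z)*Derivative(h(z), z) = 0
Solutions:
 h(z) = C1*exp(k*log(cos(z)))


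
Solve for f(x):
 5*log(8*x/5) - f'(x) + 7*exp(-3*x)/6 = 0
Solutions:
 f(x) = C1 + 5*x*log(x) + 5*x*(-log(5) - 1 + 3*log(2)) - 7*exp(-3*x)/18


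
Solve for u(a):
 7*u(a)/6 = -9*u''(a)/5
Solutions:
 u(a) = C1*sin(sqrt(210)*a/18) + C2*cos(sqrt(210)*a/18)


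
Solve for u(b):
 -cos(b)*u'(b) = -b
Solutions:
 u(b) = C1 + Integral(b/cos(b), b)


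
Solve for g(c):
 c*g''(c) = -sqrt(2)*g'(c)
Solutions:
 g(c) = C1 + C2*c^(1 - sqrt(2))


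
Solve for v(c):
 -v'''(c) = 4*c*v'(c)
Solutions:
 v(c) = C1 + Integral(C2*airyai(-2^(2/3)*c) + C3*airybi(-2^(2/3)*c), c)


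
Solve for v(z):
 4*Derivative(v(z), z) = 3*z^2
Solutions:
 v(z) = C1 + z^3/4


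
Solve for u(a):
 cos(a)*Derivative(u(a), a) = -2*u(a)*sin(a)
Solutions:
 u(a) = C1*cos(a)^2


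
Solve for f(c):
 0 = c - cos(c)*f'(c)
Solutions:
 f(c) = C1 + Integral(c/cos(c), c)


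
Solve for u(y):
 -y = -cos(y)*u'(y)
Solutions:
 u(y) = C1 + Integral(y/cos(y), y)


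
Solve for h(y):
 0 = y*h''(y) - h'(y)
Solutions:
 h(y) = C1 + C2*y^2


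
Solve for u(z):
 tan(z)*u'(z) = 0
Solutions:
 u(z) = C1


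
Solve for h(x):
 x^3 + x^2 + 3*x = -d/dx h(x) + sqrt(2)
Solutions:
 h(x) = C1 - x^4/4 - x^3/3 - 3*x^2/2 + sqrt(2)*x


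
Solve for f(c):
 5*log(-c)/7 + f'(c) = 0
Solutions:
 f(c) = C1 - 5*c*log(-c)/7 + 5*c/7


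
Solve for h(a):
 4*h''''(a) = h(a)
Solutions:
 h(a) = C1*exp(-sqrt(2)*a/2) + C2*exp(sqrt(2)*a/2) + C3*sin(sqrt(2)*a/2) + C4*cos(sqrt(2)*a/2)


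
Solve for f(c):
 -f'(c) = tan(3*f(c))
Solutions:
 f(c) = -asin(C1*exp(-3*c))/3 + pi/3
 f(c) = asin(C1*exp(-3*c))/3


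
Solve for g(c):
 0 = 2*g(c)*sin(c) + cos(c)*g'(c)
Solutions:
 g(c) = C1*cos(c)^2


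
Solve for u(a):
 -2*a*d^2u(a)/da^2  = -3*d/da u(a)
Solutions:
 u(a) = C1 + C2*a^(5/2)


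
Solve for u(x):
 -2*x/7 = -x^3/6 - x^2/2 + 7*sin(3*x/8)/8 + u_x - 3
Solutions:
 u(x) = C1 + x^4/24 + x^3/6 - x^2/7 + 3*x + 7*cos(3*x/8)/3


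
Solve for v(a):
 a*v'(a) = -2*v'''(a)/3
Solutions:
 v(a) = C1 + Integral(C2*airyai(-2^(2/3)*3^(1/3)*a/2) + C3*airybi(-2^(2/3)*3^(1/3)*a/2), a)


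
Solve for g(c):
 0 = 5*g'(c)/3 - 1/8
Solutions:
 g(c) = C1 + 3*c/40


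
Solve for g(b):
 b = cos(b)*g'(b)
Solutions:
 g(b) = C1 + Integral(b/cos(b), b)


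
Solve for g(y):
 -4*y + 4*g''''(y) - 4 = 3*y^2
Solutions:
 g(y) = C1 + C2*y + C3*y^2 + C4*y^3 + y^6/480 + y^5/120 + y^4/24


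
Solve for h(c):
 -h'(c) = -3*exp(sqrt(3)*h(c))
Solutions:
 h(c) = sqrt(3)*(2*log(-1/(C1 + 3*c)) - log(3))/6


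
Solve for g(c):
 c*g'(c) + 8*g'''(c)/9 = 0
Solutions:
 g(c) = C1 + Integral(C2*airyai(-3^(2/3)*c/2) + C3*airybi(-3^(2/3)*c/2), c)


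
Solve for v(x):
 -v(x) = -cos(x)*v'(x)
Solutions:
 v(x) = C1*sqrt(sin(x) + 1)/sqrt(sin(x) - 1)


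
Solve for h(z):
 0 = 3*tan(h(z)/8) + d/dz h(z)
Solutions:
 h(z) = -8*asin(C1*exp(-3*z/8)) + 8*pi
 h(z) = 8*asin(C1*exp(-3*z/8))


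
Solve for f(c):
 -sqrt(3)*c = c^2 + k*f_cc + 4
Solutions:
 f(c) = C1 + C2*c - c^4/(12*k) - sqrt(3)*c^3/(6*k) - 2*c^2/k


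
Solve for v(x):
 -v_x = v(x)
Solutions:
 v(x) = C1*exp(-x)


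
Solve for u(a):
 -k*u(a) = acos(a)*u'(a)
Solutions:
 u(a) = C1*exp(-k*Integral(1/acos(a), a))


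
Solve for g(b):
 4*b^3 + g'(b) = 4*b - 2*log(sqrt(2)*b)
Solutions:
 g(b) = C1 - b^4 + 2*b^2 - 2*b*log(b) - b*log(2) + 2*b


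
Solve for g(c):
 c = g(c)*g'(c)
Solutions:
 g(c) = -sqrt(C1 + c^2)
 g(c) = sqrt(C1 + c^2)


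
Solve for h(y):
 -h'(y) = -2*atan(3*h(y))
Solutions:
 Integral(1/atan(3*_y), (_y, h(y))) = C1 + 2*y


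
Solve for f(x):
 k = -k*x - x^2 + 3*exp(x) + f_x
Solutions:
 f(x) = C1 + k*x^2/2 + k*x + x^3/3 - 3*exp(x)


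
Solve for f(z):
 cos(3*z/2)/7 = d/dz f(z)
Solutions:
 f(z) = C1 + 2*sin(3*z/2)/21


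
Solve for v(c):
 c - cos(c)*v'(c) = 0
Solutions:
 v(c) = C1 + Integral(c/cos(c), c)


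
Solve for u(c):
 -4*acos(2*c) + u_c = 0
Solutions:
 u(c) = C1 + 4*c*acos(2*c) - 2*sqrt(1 - 4*c^2)


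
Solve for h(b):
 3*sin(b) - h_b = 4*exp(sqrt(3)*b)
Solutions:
 h(b) = C1 - 4*sqrt(3)*exp(sqrt(3)*b)/3 - 3*cos(b)


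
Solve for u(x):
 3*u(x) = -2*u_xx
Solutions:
 u(x) = C1*sin(sqrt(6)*x/2) + C2*cos(sqrt(6)*x/2)


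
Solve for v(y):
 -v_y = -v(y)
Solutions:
 v(y) = C1*exp(y)


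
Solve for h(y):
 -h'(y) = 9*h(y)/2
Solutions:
 h(y) = C1*exp(-9*y/2)


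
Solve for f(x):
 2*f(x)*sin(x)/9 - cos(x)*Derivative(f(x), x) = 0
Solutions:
 f(x) = C1/cos(x)^(2/9)


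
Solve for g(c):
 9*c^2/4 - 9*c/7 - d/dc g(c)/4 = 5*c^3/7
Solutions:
 g(c) = C1 - 5*c^4/7 + 3*c^3 - 18*c^2/7


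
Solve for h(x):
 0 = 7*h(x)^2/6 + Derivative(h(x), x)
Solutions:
 h(x) = 6/(C1 + 7*x)


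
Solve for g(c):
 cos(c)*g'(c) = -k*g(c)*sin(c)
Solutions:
 g(c) = C1*exp(k*log(cos(c)))


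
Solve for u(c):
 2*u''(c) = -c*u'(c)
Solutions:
 u(c) = C1 + C2*erf(c/2)


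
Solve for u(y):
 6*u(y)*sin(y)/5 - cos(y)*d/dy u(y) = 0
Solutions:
 u(y) = C1/cos(y)^(6/5)


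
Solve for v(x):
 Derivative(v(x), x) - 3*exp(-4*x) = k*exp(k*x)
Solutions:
 v(x) = C1 + exp(k*x) - 3*exp(-4*x)/4


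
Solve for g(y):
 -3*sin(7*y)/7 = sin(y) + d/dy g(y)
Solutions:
 g(y) = C1 + cos(y) + 3*cos(7*y)/49


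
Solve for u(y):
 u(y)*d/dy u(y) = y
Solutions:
 u(y) = -sqrt(C1 + y^2)
 u(y) = sqrt(C1 + y^2)


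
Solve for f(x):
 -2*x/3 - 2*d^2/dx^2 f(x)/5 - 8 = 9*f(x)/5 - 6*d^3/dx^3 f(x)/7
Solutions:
 f(x) = C1*exp(x*(-14^(1/3)*(135*sqrt(165201) + 54871)^(1/3) - 14*14^(2/3)/(135*sqrt(165201) + 54871)^(1/3) + 28)/180)*sin(14^(1/3)*sqrt(3)*x*(-(135*sqrt(165201) + 54871)^(1/3) + 14*14^(1/3)/(135*sqrt(165201) + 54871)^(1/3))/180) + C2*exp(x*(-14^(1/3)*(135*sqrt(165201) + 54871)^(1/3) - 14*14^(2/3)/(135*sqrt(165201) + 54871)^(1/3) + 28)/180)*cos(14^(1/3)*sqrt(3)*x*(-(135*sqrt(165201) + 54871)^(1/3) + 14*14^(1/3)/(135*sqrt(165201) + 54871)^(1/3))/180) + C3*exp(x*(14*14^(2/3)/(135*sqrt(165201) + 54871)^(1/3) + 14 + 14^(1/3)*(135*sqrt(165201) + 54871)^(1/3))/90) - 10*x/27 - 40/9


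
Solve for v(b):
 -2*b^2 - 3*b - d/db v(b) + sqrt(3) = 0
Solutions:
 v(b) = C1 - 2*b^3/3 - 3*b^2/2 + sqrt(3)*b


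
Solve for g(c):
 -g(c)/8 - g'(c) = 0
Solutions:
 g(c) = C1*exp(-c/8)


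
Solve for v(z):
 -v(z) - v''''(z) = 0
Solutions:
 v(z) = (C1*sin(sqrt(2)*z/2) + C2*cos(sqrt(2)*z/2))*exp(-sqrt(2)*z/2) + (C3*sin(sqrt(2)*z/2) + C4*cos(sqrt(2)*z/2))*exp(sqrt(2)*z/2)


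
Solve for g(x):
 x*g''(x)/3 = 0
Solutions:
 g(x) = C1 + C2*x


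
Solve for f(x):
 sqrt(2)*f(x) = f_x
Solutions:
 f(x) = C1*exp(sqrt(2)*x)


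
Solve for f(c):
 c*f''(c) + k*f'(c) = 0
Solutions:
 f(c) = C1 + c^(1 - re(k))*(C2*sin(log(c)*Abs(im(k))) + C3*cos(log(c)*im(k)))


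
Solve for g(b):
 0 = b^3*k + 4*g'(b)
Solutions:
 g(b) = C1 - b^4*k/16


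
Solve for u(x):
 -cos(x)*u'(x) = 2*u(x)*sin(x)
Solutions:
 u(x) = C1*cos(x)^2


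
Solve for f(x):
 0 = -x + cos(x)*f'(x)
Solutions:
 f(x) = C1 + Integral(x/cos(x), x)


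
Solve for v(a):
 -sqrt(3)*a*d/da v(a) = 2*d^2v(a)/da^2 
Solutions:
 v(a) = C1 + C2*erf(3^(1/4)*a/2)


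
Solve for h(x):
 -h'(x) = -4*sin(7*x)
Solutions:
 h(x) = C1 - 4*cos(7*x)/7


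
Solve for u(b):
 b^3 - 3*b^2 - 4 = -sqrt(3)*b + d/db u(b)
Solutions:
 u(b) = C1 + b^4/4 - b^3 + sqrt(3)*b^2/2 - 4*b


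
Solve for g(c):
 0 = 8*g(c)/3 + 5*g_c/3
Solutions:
 g(c) = C1*exp(-8*c/5)


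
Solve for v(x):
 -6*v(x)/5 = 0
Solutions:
 v(x) = 0


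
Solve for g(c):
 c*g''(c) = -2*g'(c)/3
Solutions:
 g(c) = C1 + C2*c^(1/3)


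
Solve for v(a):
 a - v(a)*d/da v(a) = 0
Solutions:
 v(a) = -sqrt(C1 + a^2)
 v(a) = sqrt(C1 + a^2)


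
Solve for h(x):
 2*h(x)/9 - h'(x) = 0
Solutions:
 h(x) = C1*exp(2*x/9)


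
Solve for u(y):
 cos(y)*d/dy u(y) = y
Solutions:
 u(y) = C1 + Integral(y/cos(y), y)


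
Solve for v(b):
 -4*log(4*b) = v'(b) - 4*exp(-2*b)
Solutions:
 v(b) = C1 - 4*b*log(b) + 4*b*(1 - 2*log(2)) - 2*exp(-2*b)


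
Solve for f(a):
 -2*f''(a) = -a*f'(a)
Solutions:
 f(a) = C1 + C2*erfi(a/2)


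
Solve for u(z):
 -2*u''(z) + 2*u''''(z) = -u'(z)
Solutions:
 u(z) = C1 + C2*exp(6^(1/3)*z*(2*6^(1/3)/(sqrt(33) + 9)^(1/3) + (sqrt(33) + 9)^(1/3))/12)*sin(2^(1/3)*3^(1/6)*z*(-3^(2/3)*(sqrt(33) + 9)^(1/3) + 6*2^(1/3)/(sqrt(33) + 9)^(1/3))/12) + C3*exp(6^(1/3)*z*(2*6^(1/3)/(sqrt(33) + 9)^(1/3) + (sqrt(33) + 9)^(1/3))/12)*cos(2^(1/3)*3^(1/6)*z*(-3^(2/3)*(sqrt(33) + 9)^(1/3) + 6*2^(1/3)/(sqrt(33) + 9)^(1/3))/12) + C4*exp(-6^(1/3)*z*(2*6^(1/3)/(sqrt(33) + 9)^(1/3) + (sqrt(33) + 9)^(1/3))/6)


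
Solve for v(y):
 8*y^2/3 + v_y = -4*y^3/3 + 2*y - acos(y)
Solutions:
 v(y) = C1 - y^4/3 - 8*y^3/9 + y^2 - y*acos(y) + sqrt(1 - y^2)


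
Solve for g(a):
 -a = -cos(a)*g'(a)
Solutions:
 g(a) = C1 + Integral(a/cos(a), a)


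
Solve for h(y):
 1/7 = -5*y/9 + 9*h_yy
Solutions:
 h(y) = C1 + C2*y + 5*y^3/486 + y^2/126


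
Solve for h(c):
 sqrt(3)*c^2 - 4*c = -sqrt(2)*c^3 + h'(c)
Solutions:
 h(c) = C1 + sqrt(2)*c^4/4 + sqrt(3)*c^3/3 - 2*c^2


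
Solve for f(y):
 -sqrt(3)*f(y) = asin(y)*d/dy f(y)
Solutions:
 f(y) = C1*exp(-sqrt(3)*Integral(1/asin(y), y))


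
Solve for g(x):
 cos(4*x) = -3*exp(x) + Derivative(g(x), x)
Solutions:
 g(x) = C1 + 3*exp(x) + sin(4*x)/4


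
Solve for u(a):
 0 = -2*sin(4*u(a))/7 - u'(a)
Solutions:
 2*a/7 + log(cos(4*u(a)) - 1)/8 - log(cos(4*u(a)) + 1)/8 = C1


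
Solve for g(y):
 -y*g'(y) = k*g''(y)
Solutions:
 g(y) = C1 + C2*sqrt(k)*erf(sqrt(2)*y*sqrt(1/k)/2)


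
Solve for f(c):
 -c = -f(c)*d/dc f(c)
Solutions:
 f(c) = -sqrt(C1 + c^2)
 f(c) = sqrt(C1 + c^2)


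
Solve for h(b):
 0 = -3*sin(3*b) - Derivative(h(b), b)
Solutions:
 h(b) = C1 + cos(3*b)


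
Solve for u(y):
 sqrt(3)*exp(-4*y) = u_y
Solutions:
 u(y) = C1 - sqrt(3)*exp(-4*y)/4


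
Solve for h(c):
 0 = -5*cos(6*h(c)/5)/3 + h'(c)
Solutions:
 -5*c/3 - 5*log(sin(6*h(c)/5) - 1)/12 + 5*log(sin(6*h(c)/5) + 1)/12 = C1


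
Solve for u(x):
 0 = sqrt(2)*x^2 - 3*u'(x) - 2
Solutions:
 u(x) = C1 + sqrt(2)*x^3/9 - 2*x/3


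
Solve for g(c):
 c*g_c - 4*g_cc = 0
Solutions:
 g(c) = C1 + C2*erfi(sqrt(2)*c/4)


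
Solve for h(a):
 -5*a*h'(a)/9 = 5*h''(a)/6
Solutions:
 h(a) = C1 + C2*erf(sqrt(3)*a/3)


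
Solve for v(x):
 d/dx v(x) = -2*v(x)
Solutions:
 v(x) = C1*exp(-2*x)


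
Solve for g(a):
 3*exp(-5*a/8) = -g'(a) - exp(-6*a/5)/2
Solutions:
 g(a) = C1 + 5*exp(-6*a/5)/12 + 24*exp(-5*a/8)/5


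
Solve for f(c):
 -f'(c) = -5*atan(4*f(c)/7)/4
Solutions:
 Integral(1/atan(4*_y/7), (_y, f(c))) = C1 + 5*c/4


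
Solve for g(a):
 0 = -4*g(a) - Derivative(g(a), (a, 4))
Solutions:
 g(a) = (C1*sin(a) + C2*cos(a))*exp(-a) + (C3*sin(a) + C4*cos(a))*exp(a)


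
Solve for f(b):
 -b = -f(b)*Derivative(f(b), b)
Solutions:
 f(b) = -sqrt(C1 + b^2)
 f(b) = sqrt(C1 + b^2)


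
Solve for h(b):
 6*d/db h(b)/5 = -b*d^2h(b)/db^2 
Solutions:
 h(b) = C1 + C2/b^(1/5)


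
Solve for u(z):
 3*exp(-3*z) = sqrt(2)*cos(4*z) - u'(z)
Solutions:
 u(z) = C1 + sqrt(2)*sin(4*z)/4 + exp(-3*z)


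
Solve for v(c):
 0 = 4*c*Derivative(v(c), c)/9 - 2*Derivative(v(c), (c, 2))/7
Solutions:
 v(c) = C1 + C2*erfi(sqrt(7)*c/3)


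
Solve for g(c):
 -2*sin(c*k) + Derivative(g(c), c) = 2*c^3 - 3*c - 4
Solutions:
 g(c) = C1 + c^4/2 - 3*c^2/2 - 4*c - 2*cos(c*k)/k


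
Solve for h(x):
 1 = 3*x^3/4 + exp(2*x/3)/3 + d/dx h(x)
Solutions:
 h(x) = C1 - 3*x^4/16 + x - exp(2*x/3)/2


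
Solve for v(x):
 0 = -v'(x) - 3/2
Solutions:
 v(x) = C1 - 3*x/2


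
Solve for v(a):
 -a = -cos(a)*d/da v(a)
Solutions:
 v(a) = C1 + Integral(a/cos(a), a)


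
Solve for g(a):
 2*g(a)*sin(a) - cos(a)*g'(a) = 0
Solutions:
 g(a) = C1/cos(a)^2


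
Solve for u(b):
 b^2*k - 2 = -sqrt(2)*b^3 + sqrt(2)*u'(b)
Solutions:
 u(b) = C1 + b^4/4 + sqrt(2)*b^3*k/6 - sqrt(2)*b


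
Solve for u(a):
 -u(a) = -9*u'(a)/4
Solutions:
 u(a) = C1*exp(4*a/9)


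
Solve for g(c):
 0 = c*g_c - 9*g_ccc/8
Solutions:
 g(c) = C1 + Integral(C2*airyai(2*3^(1/3)*c/3) + C3*airybi(2*3^(1/3)*c/3), c)


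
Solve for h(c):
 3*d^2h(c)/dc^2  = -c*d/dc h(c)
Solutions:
 h(c) = C1 + C2*erf(sqrt(6)*c/6)


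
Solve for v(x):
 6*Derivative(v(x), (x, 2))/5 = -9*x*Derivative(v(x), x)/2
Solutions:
 v(x) = C1 + C2*erf(sqrt(30)*x/4)


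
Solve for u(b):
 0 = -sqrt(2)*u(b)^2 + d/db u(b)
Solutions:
 u(b) = -1/(C1 + sqrt(2)*b)


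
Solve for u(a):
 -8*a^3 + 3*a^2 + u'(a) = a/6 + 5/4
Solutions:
 u(a) = C1 + 2*a^4 - a^3 + a^2/12 + 5*a/4


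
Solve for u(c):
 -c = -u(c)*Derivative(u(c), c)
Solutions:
 u(c) = -sqrt(C1 + c^2)
 u(c) = sqrt(C1 + c^2)


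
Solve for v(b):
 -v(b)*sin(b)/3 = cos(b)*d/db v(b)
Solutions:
 v(b) = C1*cos(b)^(1/3)


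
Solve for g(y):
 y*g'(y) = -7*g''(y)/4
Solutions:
 g(y) = C1 + C2*erf(sqrt(14)*y/7)


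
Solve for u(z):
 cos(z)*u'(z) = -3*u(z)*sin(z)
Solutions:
 u(z) = C1*cos(z)^3


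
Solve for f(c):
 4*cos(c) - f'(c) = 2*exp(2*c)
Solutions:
 f(c) = C1 - exp(2*c) + 4*sin(c)


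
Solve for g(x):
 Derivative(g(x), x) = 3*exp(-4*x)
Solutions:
 g(x) = C1 - 3*exp(-4*x)/4


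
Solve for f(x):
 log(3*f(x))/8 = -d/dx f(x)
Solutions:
 8*Integral(1/(log(_y) + log(3)), (_y, f(x))) = C1 - x


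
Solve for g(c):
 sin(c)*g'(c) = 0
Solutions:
 g(c) = C1


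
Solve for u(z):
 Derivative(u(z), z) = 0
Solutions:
 u(z) = C1


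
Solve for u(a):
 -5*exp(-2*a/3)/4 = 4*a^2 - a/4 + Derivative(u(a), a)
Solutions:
 u(a) = C1 - 4*a^3/3 + a^2/8 + 15*exp(-2*a/3)/8


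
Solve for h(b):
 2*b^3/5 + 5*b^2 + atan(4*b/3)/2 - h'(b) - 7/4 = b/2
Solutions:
 h(b) = C1 + b^4/10 + 5*b^3/3 - b^2/4 + b*atan(4*b/3)/2 - 7*b/4 - 3*log(16*b^2 + 9)/16


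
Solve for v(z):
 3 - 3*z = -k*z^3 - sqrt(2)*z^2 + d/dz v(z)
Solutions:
 v(z) = C1 + k*z^4/4 + sqrt(2)*z^3/3 - 3*z^2/2 + 3*z


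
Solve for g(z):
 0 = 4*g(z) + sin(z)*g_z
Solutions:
 g(z) = C1*(cos(z)^2 + 2*cos(z) + 1)/(cos(z)^2 - 2*cos(z) + 1)


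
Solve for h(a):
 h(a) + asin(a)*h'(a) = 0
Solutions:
 h(a) = C1*exp(-Integral(1/asin(a), a))


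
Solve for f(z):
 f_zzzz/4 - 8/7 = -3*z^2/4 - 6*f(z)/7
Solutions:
 f(z) = -7*z^2/8 + (C1*sin(6^(1/4)*7^(3/4)*z/7) + C2*cos(6^(1/4)*7^(3/4)*z/7))*exp(-6^(1/4)*7^(3/4)*z/7) + (C3*sin(6^(1/4)*7^(3/4)*z/7) + C4*cos(6^(1/4)*7^(3/4)*z/7))*exp(6^(1/4)*7^(3/4)*z/7) + 4/3


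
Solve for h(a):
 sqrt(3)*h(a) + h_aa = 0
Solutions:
 h(a) = C1*sin(3^(1/4)*a) + C2*cos(3^(1/4)*a)


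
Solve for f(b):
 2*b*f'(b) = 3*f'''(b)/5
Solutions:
 f(b) = C1 + Integral(C2*airyai(10^(1/3)*3^(2/3)*b/3) + C3*airybi(10^(1/3)*3^(2/3)*b/3), b)


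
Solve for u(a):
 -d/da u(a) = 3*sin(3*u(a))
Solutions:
 u(a) = -acos((-C1 - exp(18*a))/(C1 - exp(18*a)))/3 + 2*pi/3
 u(a) = acos((-C1 - exp(18*a))/(C1 - exp(18*a)))/3


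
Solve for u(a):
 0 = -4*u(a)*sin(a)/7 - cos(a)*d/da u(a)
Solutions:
 u(a) = C1*cos(a)^(4/7)


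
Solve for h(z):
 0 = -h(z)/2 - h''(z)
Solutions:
 h(z) = C1*sin(sqrt(2)*z/2) + C2*cos(sqrt(2)*z/2)


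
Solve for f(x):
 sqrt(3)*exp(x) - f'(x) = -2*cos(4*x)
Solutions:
 f(x) = C1 + sqrt(3)*exp(x) + sin(4*x)/2


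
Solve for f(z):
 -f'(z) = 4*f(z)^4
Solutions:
 f(z) = (-3^(2/3) - 3*3^(1/6)*I)*(1/(C1 + 4*z))^(1/3)/6
 f(z) = (-3^(2/3) + 3*3^(1/6)*I)*(1/(C1 + 4*z))^(1/3)/6
 f(z) = (1/(C1 + 12*z))^(1/3)


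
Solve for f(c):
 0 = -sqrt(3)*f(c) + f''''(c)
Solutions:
 f(c) = C1*exp(-3^(1/8)*c) + C2*exp(3^(1/8)*c) + C3*sin(3^(1/8)*c) + C4*cos(3^(1/8)*c)


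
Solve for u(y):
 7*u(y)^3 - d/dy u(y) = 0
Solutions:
 u(y) = -sqrt(2)*sqrt(-1/(C1 + 7*y))/2
 u(y) = sqrt(2)*sqrt(-1/(C1 + 7*y))/2


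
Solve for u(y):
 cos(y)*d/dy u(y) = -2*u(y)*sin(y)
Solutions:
 u(y) = C1*cos(y)^2


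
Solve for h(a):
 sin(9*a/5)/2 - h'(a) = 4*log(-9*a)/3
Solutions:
 h(a) = C1 - 4*a*log(-a)/3 - 8*a*log(3)/3 + 4*a/3 - 5*cos(9*a/5)/18


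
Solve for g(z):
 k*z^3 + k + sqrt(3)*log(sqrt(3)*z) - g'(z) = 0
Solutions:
 g(z) = C1 + k*z^4/4 + k*z + sqrt(3)*z*log(z) - sqrt(3)*z + sqrt(3)*z*log(3)/2


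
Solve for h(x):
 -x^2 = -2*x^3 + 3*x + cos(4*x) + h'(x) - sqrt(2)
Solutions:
 h(x) = C1 + x^4/2 - x^3/3 - 3*x^2/2 + sqrt(2)*x - sin(4*x)/4


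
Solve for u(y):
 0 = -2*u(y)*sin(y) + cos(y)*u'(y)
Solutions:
 u(y) = C1/cos(y)^2


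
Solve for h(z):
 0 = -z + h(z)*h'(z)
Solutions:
 h(z) = -sqrt(C1 + z^2)
 h(z) = sqrt(C1 + z^2)


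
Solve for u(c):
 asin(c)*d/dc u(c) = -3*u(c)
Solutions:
 u(c) = C1*exp(-3*Integral(1/asin(c), c))


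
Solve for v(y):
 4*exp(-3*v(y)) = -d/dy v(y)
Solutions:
 v(y) = log(C1 - 12*y)/3
 v(y) = log((-3^(1/3) - 3^(5/6)*I)*(C1 - 4*y)^(1/3)/2)
 v(y) = log((-3^(1/3) + 3^(5/6)*I)*(C1 - 4*y)^(1/3)/2)


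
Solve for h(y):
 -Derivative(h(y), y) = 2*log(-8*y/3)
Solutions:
 h(y) = C1 - 2*y*log(-y) + 2*y*(-3*log(2) + 1 + log(3))
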